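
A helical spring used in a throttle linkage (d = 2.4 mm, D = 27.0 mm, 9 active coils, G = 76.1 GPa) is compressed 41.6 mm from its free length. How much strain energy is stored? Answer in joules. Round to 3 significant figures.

1.54 J

k = Gd⁴/(8D³N_a) = (76.1×10³)(2.4⁴)/(8·27.0³·9) = 1.7816 N/mm
U = ½kδ² = 0.5 × 1.7816 × 41.6² = 1541.6 N·mm = 1.5416 J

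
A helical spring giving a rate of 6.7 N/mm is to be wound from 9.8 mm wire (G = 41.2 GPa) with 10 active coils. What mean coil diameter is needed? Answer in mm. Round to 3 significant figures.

89.2 mm

D = (Gd⁴/(8N_a·k))^(1/3) = (41.2×10³·9.8⁴/(8·10·6.7))^(1/3)
  = (708984)^(1/3) = 89.1687 mm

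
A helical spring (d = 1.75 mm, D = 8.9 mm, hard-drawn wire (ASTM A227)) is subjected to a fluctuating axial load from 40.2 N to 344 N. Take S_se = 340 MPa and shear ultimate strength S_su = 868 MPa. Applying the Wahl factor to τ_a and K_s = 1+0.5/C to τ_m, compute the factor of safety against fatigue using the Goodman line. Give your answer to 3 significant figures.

0.286

C = D/d = 8.9/1.75 = 5.0857; K_W = (4C−1)/(4C−4)+0.615/C = 1.3045; K_s = 1+0.5/C = 1.0983
F_a = (F_max−F_min)/2 = 151.9 N; F_m = (F_max+F_min)/2 = 192.1 N
τ_a = K_W·8F_aD/(πd³) = 1.3045 × 642.35 = 837.95 MPa
τ_m = K_s·8F_mD/(πd³) = 1.0983 × 812.35 = 892.22 MPa
Goodman: 1/n_f = τ_a/S_se + τ_m/S_su = 837.95/340 + 892.22/868 = 2.46454 + 1.02790 = 3.4924
n_f = 1/3.4924 = 0.2863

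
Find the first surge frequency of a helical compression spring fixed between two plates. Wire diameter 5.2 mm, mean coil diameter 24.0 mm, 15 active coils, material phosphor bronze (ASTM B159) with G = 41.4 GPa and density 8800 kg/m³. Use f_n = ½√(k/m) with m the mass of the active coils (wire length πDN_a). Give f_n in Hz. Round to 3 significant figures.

147 Hz

k = Gd⁴/(8D³N_a) = (41.4×10³)(5.2⁴)/(8·24.0³·15) = 18.247 N/mm = 18247 N/m
Wire length L = πDN_a = π·24.0·15 = 1131 mm
m = ρ·(πd²/4)·L = 8800 × 21.237×10⁻⁶ m² × 1.131 m = 0.21136 kg
f_n = ½√(k/m) = 0.5·√(18247/0.21136) = 0.5·√(86331) = 146.91 Hz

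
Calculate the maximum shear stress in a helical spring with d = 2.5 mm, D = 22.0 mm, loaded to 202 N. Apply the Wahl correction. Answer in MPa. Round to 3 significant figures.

845 MPa

Spring index C = D/d = 22.0/2.5 = 8.8000
K_W = (4C−1)/(4C−4) + 0.615/C = 34.200/31.200 + 0.0699 = 1.1660
τ₀ = 8FD/(πd³) = 8·202·22.0/(π·2.5³) = 35552/49.087 = 724.26 MPa
τ_max = K·τ₀ = 1.1660 × 724.26 = 844.52 MPa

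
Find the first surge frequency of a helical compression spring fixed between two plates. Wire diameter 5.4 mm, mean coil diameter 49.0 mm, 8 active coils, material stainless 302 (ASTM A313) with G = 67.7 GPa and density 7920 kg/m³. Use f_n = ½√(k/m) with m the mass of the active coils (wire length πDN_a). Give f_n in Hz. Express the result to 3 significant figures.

92.5 Hz

k = Gd⁴/(8D³N_a) = (67.7×10³)(5.4⁴)/(8·49.0³·8) = 7.6453 N/mm = 7645.3 N/m
Wire length L = πDN_a = π·49.0·8 = 1231.5 mm
m = ρ·(πd²/4)·L = 7920 × 22.902×10⁻⁶ m² × 1.2315 m = 0.22338 kg
f_n = ½√(k/m) = 0.5·√(7645.3/0.22338) = 0.5·√(34226) = 92.501 Hz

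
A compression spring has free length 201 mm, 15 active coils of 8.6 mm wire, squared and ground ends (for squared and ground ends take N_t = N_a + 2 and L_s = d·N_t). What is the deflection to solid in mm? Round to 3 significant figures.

54.8 mm

N_t = 17; L_s = 8.6·17 = 146.2 mm
δ_solid = L₀ − L_s = 201 − 146.2 = 54.8 mm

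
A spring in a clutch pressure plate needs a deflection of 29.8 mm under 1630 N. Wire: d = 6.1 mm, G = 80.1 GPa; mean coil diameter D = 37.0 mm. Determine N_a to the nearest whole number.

Required rate k = F/δ = 1630/29.8 = 54.698 N/mm
N_a = Gd⁴/(8D³k) = (80.1×10³ × 6.1⁴)/(8 × 37.0³ × 54.698)
    = 1.10905e+08 / 2.21649e+07 = 5.004 → 5 coils

5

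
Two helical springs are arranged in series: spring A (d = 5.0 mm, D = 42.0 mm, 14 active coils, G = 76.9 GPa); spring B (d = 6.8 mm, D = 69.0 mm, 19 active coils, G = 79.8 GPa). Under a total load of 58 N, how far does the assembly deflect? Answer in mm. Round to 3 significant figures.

k_A = Gd⁴/(8D³N_a) = (76.9×10³)(5.0⁴)/(8·42.0³·14) = 5.7922 N/mm
k_B = Gd⁴/(8D³N_a) = (79.8×10³)(6.8⁴)/(8·69.0³·19) = 3.417 N/mm
Series: 1/k_eq = 1/5.7922 + 1/3.417 = 0.4653; k_eq = 2.1492 N/mm
δ = F/k_eq = 58/2.1492 = 26.987 mm

27.0 mm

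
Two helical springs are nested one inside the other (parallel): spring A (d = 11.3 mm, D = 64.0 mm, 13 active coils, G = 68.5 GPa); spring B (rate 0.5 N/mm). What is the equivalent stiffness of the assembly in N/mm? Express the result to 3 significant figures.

k_A = Gd⁴/(8D³N_a) = (68.5×10³)(11.3⁴)/(8·64.0³·13) = 40.967 N/mm
Parallel: k_eq = 40.967 + 0.5 = 41.467 N/mm

41.5 N/mm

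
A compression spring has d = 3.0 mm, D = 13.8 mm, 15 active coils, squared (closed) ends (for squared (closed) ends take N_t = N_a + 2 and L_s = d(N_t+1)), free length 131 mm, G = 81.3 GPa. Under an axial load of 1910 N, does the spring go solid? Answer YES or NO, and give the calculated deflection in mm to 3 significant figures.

k = Gd⁴/(8D³N_a) = (81.3×10³)(3.0⁴)/(8·13.8³·15) = 20.881 N/mm
N_t = 17; L_s = 3.0·18 = 54 mm; δ_solid = L₀ − L_s = 131 − 54 = 77 mm
δ = F/k = 1910/20.881 = 91.47 mm
δ ≥ δ_solid → spring goes solid

YES, δ = 91.5 mm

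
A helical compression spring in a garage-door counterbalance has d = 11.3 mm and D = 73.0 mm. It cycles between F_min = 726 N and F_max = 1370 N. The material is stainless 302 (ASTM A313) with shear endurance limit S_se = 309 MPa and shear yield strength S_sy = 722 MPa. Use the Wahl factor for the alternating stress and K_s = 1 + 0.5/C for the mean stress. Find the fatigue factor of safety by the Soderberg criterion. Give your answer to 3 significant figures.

2.73

C = D/d = 73.0/11.3 = 6.4602; K_W = (4C−1)/(4C−4)+0.615/C = 1.2326; K_s = 1+0.5/C = 1.0774
F_a = (F_max−F_min)/2 = 322 N; F_m = (F_max+F_min)/2 = 1048 N
τ_a = K_W·8F_aD/(πd³) = 1.2326 × 41.484 = 51.132 MPa
τ_m = K_s·8F_mD/(πd³) = 1.0774 × 135.02 = 145.47 MPa
Soderberg: 1/n_f = τ_a/S_se + τ_m/S_sy = 51.132/309 + 145.47/722 = 0.16547 + 0.20148 = 0.36695
n_f = 1/0.36695 = 2.725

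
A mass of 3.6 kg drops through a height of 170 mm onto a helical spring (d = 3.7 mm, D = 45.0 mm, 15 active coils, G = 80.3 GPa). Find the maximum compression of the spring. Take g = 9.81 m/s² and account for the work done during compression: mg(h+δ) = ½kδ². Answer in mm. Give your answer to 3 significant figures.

123 mm

k = Gd⁴/(8D³N_a) = (80.3×10³)(3.7⁴)/(8·45.0³·15) = 1.3763 N/mm
W = mg = 3.6 × 9.81 = 35.316 N
½kδ² − Wδ − Wh = 0 → δ = (W + √(W² + 2kWh))/k
δ = (35.316 + √(1247.2 + 16525.5))/1.3763 = (35.316 + 133.31)/1.3763 = 122.53 mm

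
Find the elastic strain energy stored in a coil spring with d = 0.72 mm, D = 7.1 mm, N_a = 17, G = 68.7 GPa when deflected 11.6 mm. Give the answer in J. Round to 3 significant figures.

0.0255 J

k = Gd⁴/(8D³N_a) = (68.7×10³)(0.72⁴)/(8·7.1³·17) = 0.37929 N/mm
U = ½kδ² = 0.5 × 0.37929 × 11.6² = 25.519 N·mm = 0.025519 J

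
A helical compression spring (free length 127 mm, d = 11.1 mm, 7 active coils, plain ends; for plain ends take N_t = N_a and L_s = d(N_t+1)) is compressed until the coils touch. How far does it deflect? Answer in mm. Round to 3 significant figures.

38.2 mm

N_t = 7; L_s = 11.1·8 = 88.8 mm
δ_solid = L₀ − L_s = 127 − 88.8 = 38.2 mm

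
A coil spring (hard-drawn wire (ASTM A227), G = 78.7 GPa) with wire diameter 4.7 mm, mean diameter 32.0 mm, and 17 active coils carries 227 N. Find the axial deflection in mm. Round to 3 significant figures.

k = Gd⁴/(8D³N_a) = (78.7×10³)(4.7⁴)/(8·32.0³·17) = 8.6174 N/mm
δ = F/k = 227 / 8.6174 = 26.342 mm

26.3 mm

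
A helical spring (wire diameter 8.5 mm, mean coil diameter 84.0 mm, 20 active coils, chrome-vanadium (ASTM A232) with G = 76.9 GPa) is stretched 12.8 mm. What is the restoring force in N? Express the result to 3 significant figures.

k = Gd⁴/(8D³N_a) = (76.9×10³)(8.5⁴)/(8·84.0³·20) = 4.233 N/mm
F = k·δ = 4.233 × 12.8 = 54.182 N

54.2 N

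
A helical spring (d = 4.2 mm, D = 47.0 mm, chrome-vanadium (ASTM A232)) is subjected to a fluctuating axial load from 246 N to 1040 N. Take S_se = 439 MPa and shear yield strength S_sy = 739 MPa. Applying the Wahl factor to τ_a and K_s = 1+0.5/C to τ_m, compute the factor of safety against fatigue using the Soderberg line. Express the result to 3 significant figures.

C = D/d = 47.0/4.2 = 11.1905; K_W = (4C−1)/(4C−4)+0.615/C = 1.1286; K_s = 1+0.5/C = 1.0447
F_a = (F_max−F_min)/2 = 397 N; F_m = (F_max+F_min)/2 = 643 N
τ_a = K_W·8F_aD/(πd³) = 1.1286 × 641.33 = 723.77 MPa
τ_m = K_s·8F_mD/(πd³) = 1.0447 × 1038.7 = 1085.1 MPa
Soderberg: 1/n_f = τ_a/S_se + τ_m/S_sy = 723.77/439 + 1085.1/739 = 1.64869 + 1.46839 = 3.1171
n_f = 1/3.1171 = 0.3208

0.321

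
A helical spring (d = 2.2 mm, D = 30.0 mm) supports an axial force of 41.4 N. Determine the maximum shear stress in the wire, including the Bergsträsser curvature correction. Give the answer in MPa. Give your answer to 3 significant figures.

326 MPa

Spring index C = D/d = 30.0/2.2 = 13.6364
K_B = (4C+2)/(4C−3) = 56.545/51.545 = 1.0970
τ₀ = 8FD/(πd³) = 8·41.4·30.0/(π·2.2³) = 9936/33.452 = 297.03 MPa
τ_max = K·τ₀ = 1.0970 × 297.03 = 325.84 MPa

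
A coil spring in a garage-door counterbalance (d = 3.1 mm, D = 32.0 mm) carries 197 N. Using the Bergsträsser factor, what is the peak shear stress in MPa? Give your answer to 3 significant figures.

609 MPa

Spring index C = D/d = 32.0/3.1 = 10.3226
K_B = (4C+2)/(4C−3) = 43.290/38.290 = 1.1306
τ₀ = 8FD/(πd³) = 8·197·32.0/(π·3.1³) = 50432/93.591 = 538.85 MPa
τ_max = K·τ₀ = 1.1306 × 538.85 = 609.22 MPa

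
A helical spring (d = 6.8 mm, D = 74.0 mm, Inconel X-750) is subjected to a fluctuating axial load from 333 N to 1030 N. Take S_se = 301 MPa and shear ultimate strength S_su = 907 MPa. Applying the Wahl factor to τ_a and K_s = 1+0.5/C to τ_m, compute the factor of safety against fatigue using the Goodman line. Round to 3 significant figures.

0.796

C = D/d = 74.0/6.8 = 10.8824; K_W = (4C−1)/(4C−4)+0.615/C = 1.1324; K_s = 1+0.5/C = 1.0459
F_a = (F_max−F_min)/2 = 348.5 N; F_m = (F_max+F_min)/2 = 681.5 N
τ_a = K_W·8F_aD/(πd³) = 1.1324 × 208.86 = 236.51 MPa
τ_m = K_s·8F_mD/(πd³) = 1.0459 × 408.42 = 427.19 MPa
Goodman: 1/n_f = τ_a/S_se + τ_m/S_su = 236.51/301 + 427.19/907 = 0.78575 + 0.47099 = 1.2567
n_f = 1/1.2567 = 0.7957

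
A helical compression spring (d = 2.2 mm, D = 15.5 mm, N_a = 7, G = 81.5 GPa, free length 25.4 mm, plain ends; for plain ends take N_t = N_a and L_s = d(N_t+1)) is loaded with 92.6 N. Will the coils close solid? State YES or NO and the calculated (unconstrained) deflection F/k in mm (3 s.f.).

k = Gd⁴/(8D³N_a) = (81.5×10³)(2.2⁴)/(8·15.5³·7) = 9.1551 N/mm
N_t = 7; L_s = 2.2·8 = 17.6 mm; δ_solid = L₀ − L_s = 25.4 − 17.6 = 7.8 mm
δ = F/k = 92.6/9.1551 = 10.115 mm
δ ≥ δ_solid → spring goes solid

YES, δ = 10.1 mm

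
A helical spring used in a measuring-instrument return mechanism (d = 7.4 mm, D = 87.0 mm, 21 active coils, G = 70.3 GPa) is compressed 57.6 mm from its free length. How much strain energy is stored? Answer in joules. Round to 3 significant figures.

3.16 J

k = Gd⁴/(8D³N_a) = (70.3×10³)(7.4⁴)/(8·87.0³·21) = 1.9055 N/mm
U = ½kδ² = 0.5 × 1.9055 × 57.6² = 3161 N·mm = 3.161 J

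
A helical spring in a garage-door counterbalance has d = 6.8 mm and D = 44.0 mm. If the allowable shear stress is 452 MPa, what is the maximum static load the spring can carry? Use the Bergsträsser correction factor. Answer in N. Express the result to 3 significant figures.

C = D/d = 44.0/6.8 = 6.4706
K_B = (4C+2)/(4C−3) = 27.882/22.882 = 1.2185
τ_max = K·8FD/(πd³) → F_max = τ_allow·πd³/(8DK)
F_max = 452·π·6.8³/(8·44.0·1.2185) = 4.4649e+05/428.92 = 1041 N

1040 N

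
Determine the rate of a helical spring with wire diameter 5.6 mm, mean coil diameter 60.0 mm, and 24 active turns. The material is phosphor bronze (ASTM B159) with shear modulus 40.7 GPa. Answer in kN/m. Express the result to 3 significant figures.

k = Gd⁴/(8D³N_a) = (40.7×10³ × 5.6⁴) / (8 × 60.0³ × 24)
  = 4.00264e+07 / 4.1472e+07 = 0.96514 N/mm

0.965 kN/m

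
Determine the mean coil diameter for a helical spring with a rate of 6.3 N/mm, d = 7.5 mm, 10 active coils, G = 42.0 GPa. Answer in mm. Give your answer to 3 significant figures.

D = (Gd⁴/(8N_a·k))^(1/3) = (42.0×10³·7.5⁴/(8·10·6.3))^(1/3)
  = (263672)^(1/3) = 64.1241 mm

64.1 mm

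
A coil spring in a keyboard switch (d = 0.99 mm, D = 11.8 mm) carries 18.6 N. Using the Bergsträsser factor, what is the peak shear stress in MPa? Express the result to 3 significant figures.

640 MPa

Spring index C = D/d = 11.8/0.99 = 11.9192
K_B = (4C+2)/(4C−3) = 49.677/44.677 = 1.1119
τ₀ = 8FD/(πd³) = 8·18.6·11.8/(π·0.99³) = 1755.84/3.0483 = 576.01 MPa
τ_max = K·τ₀ = 1.1119 × 576.01 = 640.47 MPa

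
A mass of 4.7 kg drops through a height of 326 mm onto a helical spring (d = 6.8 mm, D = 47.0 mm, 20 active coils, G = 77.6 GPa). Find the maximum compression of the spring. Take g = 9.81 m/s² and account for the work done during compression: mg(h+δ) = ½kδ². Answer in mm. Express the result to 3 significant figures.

59.7 mm

k = Gd⁴/(8D³N_a) = (77.6×10³)(6.8⁴)/(8·47.0³·20) = 9.9881 N/mm
W = mg = 4.7 × 9.81 = 46.107 N
½kδ² − Wδ − Wh = 0 → δ = (W + √(W² + 2kWh))/k
δ = (46.107 + √(2125.9 + 300261))/9.9881 = (46.107 + 549.9)/9.9881 = 59.671 mm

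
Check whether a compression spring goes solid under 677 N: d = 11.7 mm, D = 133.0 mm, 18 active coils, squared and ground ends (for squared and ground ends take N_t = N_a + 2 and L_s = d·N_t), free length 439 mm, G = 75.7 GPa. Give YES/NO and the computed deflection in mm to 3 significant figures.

k = Gd⁴/(8D³N_a) = (75.7×10³)(11.7⁴)/(8·133.0³·18) = 4.1872 N/mm
N_t = 20; L_s = 11.7·20 = 234 mm; δ_solid = L₀ − L_s = 439 − 234 = 205 mm
δ = F/k = 677/4.1872 = 161.68 mm
δ < δ_solid → spring does not go solid

NO, δ = 162 mm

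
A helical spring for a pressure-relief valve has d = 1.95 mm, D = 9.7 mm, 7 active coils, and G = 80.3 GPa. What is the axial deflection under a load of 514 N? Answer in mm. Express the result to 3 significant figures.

k = Gd⁴/(8D³N_a) = (80.3×10³)(1.95⁴)/(8·9.7³·7) = 22.717 N/mm
δ = F/k = 514 / 22.717 = 22.626 mm

22.6 mm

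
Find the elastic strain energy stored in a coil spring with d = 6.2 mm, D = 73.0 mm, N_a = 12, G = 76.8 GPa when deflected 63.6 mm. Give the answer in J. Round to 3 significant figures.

k = Gd⁴/(8D³N_a) = (76.8×10³)(6.2⁴)/(8·73.0³·12) = 3.0387 N/mm
U = ½kδ² = 0.5 × 3.0387 × 63.6² = 6145.7 N·mm = 6.1457 J

6.15 J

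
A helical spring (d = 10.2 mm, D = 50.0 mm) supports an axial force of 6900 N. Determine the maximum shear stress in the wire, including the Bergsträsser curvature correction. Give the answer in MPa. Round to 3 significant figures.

Spring index C = D/d = 50.0/10.2 = 4.9020
K_B = (4C+2)/(4C−3) = 21.608/16.608 = 1.3011
τ₀ = 8FD/(πd³) = 8·6900·50.0/(π·10.2³) = 2.76e+06/3333.9 = 827.86 MPa
τ_max = K·τ₀ = 1.3011 × 827.86 = 1077.1 MPa

1080 MPa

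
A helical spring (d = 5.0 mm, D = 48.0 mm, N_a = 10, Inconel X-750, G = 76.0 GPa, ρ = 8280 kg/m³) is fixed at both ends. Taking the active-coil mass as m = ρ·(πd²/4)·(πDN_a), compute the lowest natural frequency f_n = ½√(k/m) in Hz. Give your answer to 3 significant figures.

k = Gd⁴/(8D³N_a) = (76.0×10³)(5.0⁴)/(8·48.0³·10) = 5.3688 N/mm = 5368.8 N/m
Wire length L = πDN_a = π·48.0·10 = 1508 mm
m = ρ·(πd²/4)·L = 8280 × 19.635×10⁻⁶ m² × 1.508 m = 0.24516 kg
f_n = ½√(k/m) = 0.5·√(5368.8/0.24516) = 0.5·√(21899) = 73.992 Hz

74.0 Hz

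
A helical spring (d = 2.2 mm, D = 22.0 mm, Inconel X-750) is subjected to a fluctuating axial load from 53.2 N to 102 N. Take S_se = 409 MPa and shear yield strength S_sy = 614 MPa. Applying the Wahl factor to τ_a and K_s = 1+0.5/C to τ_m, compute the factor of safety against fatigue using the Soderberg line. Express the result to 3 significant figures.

0.946

C = D/d = 22.0/2.2 = 10.0000; K_W = (4C−1)/(4C−4)+0.615/C = 1.1448; K_s = 1+0.5/C = 1.0500
F_a = (F_max−F_min)/2 = 24.4 N; F_m = (F_max+F_min)/2 = 77.6 N
τ_a = K_W·8F_aD/(πd³) = 1.1448 × 128.38 = 146.97 MPa
τ_m = K_s·8F_mD/(πd³) = 1.0500 × 408.28 = 428.69 MPa
Soderberg: 1/n_f = τ_a/S_se + τ_m/S_sy = 146.97/409 + 428.69/614 = 0.35934 + 0.69820 = 1.0575
n_f = 1/1.0575 = 0.9456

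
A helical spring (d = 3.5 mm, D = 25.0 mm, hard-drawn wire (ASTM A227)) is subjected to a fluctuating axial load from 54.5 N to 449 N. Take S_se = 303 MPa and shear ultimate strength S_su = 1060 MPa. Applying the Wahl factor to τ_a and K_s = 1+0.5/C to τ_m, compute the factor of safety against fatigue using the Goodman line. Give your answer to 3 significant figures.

C = D/d = 25.0/3.5 = 7.1429; K_W = (4C−1)/(4C−4)+0.615/C = 1.2082; K_s = 1+0.5/C = 1.0700
F_a = (F_max−F_min)/2 = 197.25 N; F_m = (F_max+F_min)/2 = 251.75 N
τ_a = K_W·8F_aD/(πd³) = 1.2082 × 292.88 = 353.86 MPa
τ_m = K_s·8F_mD/(πd³) = 1.0700 × 373.81 = 399.97 MPa
Goodman: 1/n_f = τ_a/S_se + τ_m/S_su = 353.86/303 + 399.97/1060 = 1.16785 + 0.37733 = 1.5452
n_f = 1/1.5452 = 0.6472

0.647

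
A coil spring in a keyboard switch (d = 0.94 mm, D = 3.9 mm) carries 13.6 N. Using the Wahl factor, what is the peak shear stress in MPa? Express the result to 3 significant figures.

225 MPa

Spring index C = D/d = 3.9/0.94 = 4.1489
K_W = (4C−1)/(4C−4) + 0.615/C = 15.596/12.596 + 0.1482 = 1.3864
τ₀ = 8FD/(πd³) = 8·13.6·3.9/(π·0.94³) = 424.32/2.6094 = 162.61 MPa
τ_max = K·τ₀ = 1.3864 × 162.61 = 225.45 MPa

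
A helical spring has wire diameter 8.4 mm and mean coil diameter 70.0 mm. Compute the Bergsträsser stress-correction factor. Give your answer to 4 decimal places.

C = D/d = 70.0/8.4 = 8.3333
K_B = (4C+2)/(4C−3) = 35.333/30.333 = 1.1648

1.1648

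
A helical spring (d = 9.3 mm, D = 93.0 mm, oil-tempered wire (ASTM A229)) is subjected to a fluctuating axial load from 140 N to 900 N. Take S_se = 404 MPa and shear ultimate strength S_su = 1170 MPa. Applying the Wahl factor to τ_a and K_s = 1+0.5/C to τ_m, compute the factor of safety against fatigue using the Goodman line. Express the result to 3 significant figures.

C = D/d = 93.0/9.3 = 10.0000; K_W = (4C−1)/(4C−4)+0.615/C = 1.1448; K_s = 1+0.5/C = 1.0500
F_a = (F_max−F_min)/2 = 380 N; F_m = (F_max+F_min)/2 = 520 N
τ_a = K_W·8F_aD/(πd³) = 1.1448 × 111.88 = 128.09 MPa
τ_m = K_s·8F_mD/(πd³) = 1.0500 × 153.1 = 160.76 MPa
Goodman: 1/n_f = τ_a/S_se + τ_m/S_su = 128.09/404 + 160.76/1170 = 0.31704 + 0.13740 = 0.45444
n_f = 1/0.45444 = 2.201

2.20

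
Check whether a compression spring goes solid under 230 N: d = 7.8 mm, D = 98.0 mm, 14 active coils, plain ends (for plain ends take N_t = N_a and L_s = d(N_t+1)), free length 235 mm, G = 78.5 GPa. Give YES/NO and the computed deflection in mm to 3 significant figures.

NO, δ = 83.4 mm

k = Gd⁴/(8D³N_a) = (78.5×10³)(7.8⁴)/(8·98.0³·14) = 2.7565 N/mm
N_t = 14; L_s = 7.8·15 = 117 mm; δ_solid = L₀ − L_s = 235 − 117 = 118 mm
δ = F/k = 230/2.7565 = 83.44 mm
δ < δ_solid → spring does not go solid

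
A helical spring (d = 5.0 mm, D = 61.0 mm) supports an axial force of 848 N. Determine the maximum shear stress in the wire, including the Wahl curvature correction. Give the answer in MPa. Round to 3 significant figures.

1180 MPa

Spring index C = D/d = 61.0/5.0 = 12.2000
K_W = (4C−1)/(4C−4) + 0.615/C = 47.800/44.800 + 0.0504 = 1.1174
τ₀ = 8FD/(πd³) = 8·848·61.0/(π·5.0³) = 413824/392.7 = 1053.8 MPa
τ_max = K·τ₀ = 1.1174 × 1053.8 = 1177.5 MPa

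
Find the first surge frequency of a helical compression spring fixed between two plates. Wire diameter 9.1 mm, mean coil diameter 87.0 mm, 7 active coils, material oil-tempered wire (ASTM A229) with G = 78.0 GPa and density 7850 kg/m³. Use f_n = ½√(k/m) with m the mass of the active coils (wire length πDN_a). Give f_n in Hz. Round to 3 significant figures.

k = Gd⁴/(8D³N_a) = (78.0×10³)(9.1⁴)/(8·87.0³·7) = 14.505 N/mm = 14505 N/m
Wire length L = πDN_a = π·87.0·7 = 1913.2 mm
m = ρ·(πd²/4)·L = 7850 × 65.039×10⁻⁶ m² × 1.9132 m = 0.97681 kg
f_n = ½√(k/m) = 0.5·√(14505/0.97681) = 0.5·√(14849) = 60.929 Hz

60.9 Hz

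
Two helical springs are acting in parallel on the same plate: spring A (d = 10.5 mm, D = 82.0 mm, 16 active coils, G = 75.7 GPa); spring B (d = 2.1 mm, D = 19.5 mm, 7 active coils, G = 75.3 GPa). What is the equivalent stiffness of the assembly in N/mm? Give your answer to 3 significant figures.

16.6 N/mm

k_A = Gd⁴/(8D³N_a) = (75.7×10³)(10.5⁴)/(8·82.0³·16) = 13.038 N/mm
k_B = Gd⁴/(8D³N_a) = (75.3×10³)(2.1⁴)/(8·19.5³·7) = 3.5268 N/mm
Parallel: k_eq = 13.038 + 3.5268 = 16.565 N/mm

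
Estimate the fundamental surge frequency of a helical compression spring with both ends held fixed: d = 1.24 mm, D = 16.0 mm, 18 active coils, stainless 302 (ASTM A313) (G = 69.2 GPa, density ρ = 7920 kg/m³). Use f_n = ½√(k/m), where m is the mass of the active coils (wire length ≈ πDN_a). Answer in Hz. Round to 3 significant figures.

89.5 Hz

k = Gd⁴/(8D³N_a) = (69.2×10³)(1.24⁴)/(8·16.0³·18) = 0.27738 N/mm = 277.38 N/m
Wire length L = πDN_a = π·16.0·18 = 904.78 mm
m = ρ·(πd²/4)·L = 7920 × 1.2076×10⁻⁶ m² × 0.90478 m = 0.0086537 kg
f_n = ½√(k/m) = 0.5·√(277.38/0.0086537) = 0.5·√(32053) = 89.517 Hz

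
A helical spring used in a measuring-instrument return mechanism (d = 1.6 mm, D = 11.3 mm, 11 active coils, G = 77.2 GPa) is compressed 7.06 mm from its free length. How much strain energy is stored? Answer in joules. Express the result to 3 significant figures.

k = Gd⁴/(8D³N_a) = (77.2×10³)(1.6⁴)/(8·11.3³·11) = 3.9845 N/mm
U = ½kδ² = 0.5 × 3.9845 × 7.06² = 99.302 N·mm = 0.099302 J

0.0993 J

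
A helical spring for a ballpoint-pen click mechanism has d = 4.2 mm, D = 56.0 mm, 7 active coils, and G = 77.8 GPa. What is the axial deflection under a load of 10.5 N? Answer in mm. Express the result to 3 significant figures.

4.27 mm

k = Gd⁴/(8D³N_a) = (77.8×10³)(4.2⁴)/(8·56.0³·7) = 2.4616 N/mm
δ = F/k = 10.5 / 2.4616 = 4.2654 mm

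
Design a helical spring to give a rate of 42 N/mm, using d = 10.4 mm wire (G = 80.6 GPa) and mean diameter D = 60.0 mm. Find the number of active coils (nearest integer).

13

N_a = Gd⁴/(8D³k) = (80.6×10³ × 10.4⁴)/(8 × 60.0³ × 42)
    = 9.42906e+08 / 7.2576e+07 = 12.99 → 13 coils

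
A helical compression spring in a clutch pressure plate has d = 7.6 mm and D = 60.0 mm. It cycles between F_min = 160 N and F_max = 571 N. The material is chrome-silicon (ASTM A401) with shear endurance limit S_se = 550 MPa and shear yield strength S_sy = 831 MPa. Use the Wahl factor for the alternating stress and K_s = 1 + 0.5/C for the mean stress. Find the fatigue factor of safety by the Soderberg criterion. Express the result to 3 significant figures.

C = D/d = 60.0/7.6 = 7.8947; K_W = (4C−1)/(4C−4)+0.615/C = 1.1867; K_s = 1+0.5/C = 1.0633
F_a = (F_max−F_min)/2 = 205.5 N; F_m = (F_max+F_min)/2 = 365.5 N
τ_a = K_W·8F_aD/(πd³) = 1.1867 × 71.526 = 84.878 MPa
τ_m = K_s·8F_mD/(πd³) = 1.0633 × 127.21 = 135.27 MPa
Soderberg: 1/n_f = τ_a/S_se + τ_m/S_sy = 84.878/550 + 135.27/831 = 0.15432 + 0.16278 = 0.31711
n_f = 1/0.31711 = 3.154

3.15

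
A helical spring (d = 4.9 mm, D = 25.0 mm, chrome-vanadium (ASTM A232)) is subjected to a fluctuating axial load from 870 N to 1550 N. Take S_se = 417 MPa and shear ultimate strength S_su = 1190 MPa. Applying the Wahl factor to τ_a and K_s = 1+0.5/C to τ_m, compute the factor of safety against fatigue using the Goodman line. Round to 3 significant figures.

0.848

C = D/d = 25.0/4.9 = 5.1020; K_W = (4C−1)/(4C−4)+0.615/C = 1.3034; K_s = 1+0.5/C = 1.0980
F_a = (F_max−F_min)/2 = 340 N; F_m = (F_max+F_min)/2 = 1210 N
τ_a = K_W·8F_aD/(πd³) = 1.3034 × 183.98 = 239.8 MPa
τ_m = K_s·8F_mD/(πd³) = 1.0980 × 654.75 = 718.92 MPa
Goodman: 1/n_f = τ_a/S_se + τ_m/S_su = 239.8/417 + 718.92/1190 = 0.57505 + 0.60413 = 1.1792
n_f = 1/1.1792 = 0.848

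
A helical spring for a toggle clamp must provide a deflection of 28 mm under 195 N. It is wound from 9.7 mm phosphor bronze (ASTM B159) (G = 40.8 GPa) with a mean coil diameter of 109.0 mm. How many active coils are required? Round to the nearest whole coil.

5

Required rate k = F/δ = 195/28 = 6.9643 N/mm
N_a = Gd⁴/(8D³k) = (40.8×10³ × 9.7⁴)/(8 × 109.0³ × 6.9643)
    = 3.61199e+08 / 7.21516e+07 = 5.006 → 5 coils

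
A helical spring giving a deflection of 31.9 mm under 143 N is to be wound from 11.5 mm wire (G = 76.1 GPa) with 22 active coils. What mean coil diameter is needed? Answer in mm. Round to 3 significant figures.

Required rate k = F/δ = 143/31.9 = 4.4828 N/mm
D = (Gd⁴/(8N_a·k))^(1/3) = (76.1×10³·11.5⁴/(8·22·4.4828))^(1/3)
  = (1.68701e+06)^(1/3) = 119.0436 mm

119 mm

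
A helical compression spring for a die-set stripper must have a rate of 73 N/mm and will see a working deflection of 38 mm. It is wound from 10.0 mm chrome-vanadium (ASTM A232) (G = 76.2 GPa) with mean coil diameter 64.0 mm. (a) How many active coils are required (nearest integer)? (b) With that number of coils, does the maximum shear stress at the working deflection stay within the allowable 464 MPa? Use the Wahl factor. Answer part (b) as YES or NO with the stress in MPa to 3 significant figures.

(a) 5 coils; (b) NO, τ_max = 556 MPa

N_a = Gd⁴/(8D³k) = (76.2×10³)(10.0⁴)/(8·64.0³·73) = 4.977 → N_a = 5
Actual rate k = Gd⁴/(8D³·5) = 72.67 N/mm
Working load F = kδ = 72.67·38 = 2761.5 N
C = 64.0/10.0 = 6.4000; K_W = (4C−1)/(4C−4)+0.615/C = 1.2350
τ_max = K_W·8FD/(πd³) = 1.2350·450.05 = 555.8 MPa
τ_max > 464 MPa → exceeds allowable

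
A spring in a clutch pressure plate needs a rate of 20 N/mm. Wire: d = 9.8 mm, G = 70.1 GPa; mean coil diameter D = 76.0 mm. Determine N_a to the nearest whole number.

N_a = Gd⁴/(8D³k) = (70.1×10³ × 9.8⁴)/(8 × 76.0³ × 20)
    = 6.4658e+08 / 7.02362e+07 = 9.206 → 9 coils

9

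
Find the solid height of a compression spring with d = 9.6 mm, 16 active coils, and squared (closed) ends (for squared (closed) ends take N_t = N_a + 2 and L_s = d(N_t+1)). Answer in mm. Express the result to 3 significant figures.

squared (closed) ends: N_t = N_a + 2 = 16 + 2 = 18
L_s = d·(N_t+1) = 9.6 × 19 = 182.4 mm

182 mm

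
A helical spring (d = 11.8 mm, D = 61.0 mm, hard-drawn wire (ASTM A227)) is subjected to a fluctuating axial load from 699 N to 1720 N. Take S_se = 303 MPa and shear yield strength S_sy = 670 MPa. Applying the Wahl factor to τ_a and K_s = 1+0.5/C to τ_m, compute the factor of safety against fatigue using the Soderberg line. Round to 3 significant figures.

2.54

C = D/d = 61.0/11.8 = 5.1695; K_W = (4C−1)/(4C−4)+0.615/C = 1.2988; K_s = 1+0.5/C = 1.0967
F_a = (F_max−F_min)/2 = 510.5 N; F_m = (F_max+F_min)/2 = 1209.5 N
τ_a = K_W·8F_aD/(πd³) = 1.2988 × 48.264 = 62.687 MPa
τ_m = K_s·8F_mD/(πd³) = 1.0967 × 114.35 = 125.41 MPa
Soderberg: 1/n_f = τ_a/S_se + τ_m/S_sy = 62.687/303 + 125.41/670 = 0.20689 + 0.18718 = 0.39406
n_f = 1/0.39406 = 2.538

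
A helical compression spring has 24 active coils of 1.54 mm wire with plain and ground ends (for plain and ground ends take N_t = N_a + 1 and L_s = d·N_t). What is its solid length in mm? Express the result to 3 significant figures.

38.5 mm

plain and ground ends: N_t = N_a + 1 = 24 + 1 = 25
L_s = d·N_t = 1.54 × 25 = 38.5 mm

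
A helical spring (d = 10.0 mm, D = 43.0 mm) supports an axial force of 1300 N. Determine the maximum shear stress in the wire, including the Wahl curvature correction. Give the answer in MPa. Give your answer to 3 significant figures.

195 MPa

Spring index C = D/d = 43.0/10.0 = 4.3000
K_W = (4C−1)/(4C−4) + 0.615/C = 16.200/13.200 + 0.1430 = 1.3703
τ₀ = 8FD/(πd³) = 8·1300·43.0/(π·10.0³) = 447200/3141.6 = 142.35 MPa
τ_max = K·τ₀ = 1.3703 × 142.35 = 195.06 MPa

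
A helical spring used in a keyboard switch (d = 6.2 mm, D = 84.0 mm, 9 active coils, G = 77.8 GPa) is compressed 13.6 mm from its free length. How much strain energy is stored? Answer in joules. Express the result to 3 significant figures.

k = Gd⁴/(8D³N_a) = (77.8×10³)(6.2⁴)/(8·84.0³·9) = 2.6939 N/mm
U = ½kδ² = 0.5 × 2.6939 × 13.6² = 249.13 N·mm = 0.24913 J

0.249 J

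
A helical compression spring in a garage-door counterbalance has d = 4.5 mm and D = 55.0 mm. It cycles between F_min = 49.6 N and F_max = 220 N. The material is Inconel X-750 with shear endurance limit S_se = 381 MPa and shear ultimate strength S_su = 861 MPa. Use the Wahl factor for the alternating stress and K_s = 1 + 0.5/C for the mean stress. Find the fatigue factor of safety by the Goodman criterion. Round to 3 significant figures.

1.58

C = D/d = 55.0/4.5 = 12.2222; K_W = (4C−1)/(4C−4)+0.615/C = 1.1171; K_s = 1+0.5/C = 1.0409
F_a = (F_max−F_min)/2 = 85.2 N; F_m = (F_max+F_min)/2 = 134.8 N
τ_a = K_W·8F_aD/(πd³) = 1.1171 × 130.95 = 146.29 MPa
τ_m = K_s·8F_mD/(πd³) = 1.0409 × 207.18 = 215.66 MPa
Goodman: 1/n_f = τ_a/S_se + τ_m/S_su = 146.29/381 + 215.66/861 = 0.38396 + 0.25048 = 0.63444
n_f = 1/0.63444 = 1.576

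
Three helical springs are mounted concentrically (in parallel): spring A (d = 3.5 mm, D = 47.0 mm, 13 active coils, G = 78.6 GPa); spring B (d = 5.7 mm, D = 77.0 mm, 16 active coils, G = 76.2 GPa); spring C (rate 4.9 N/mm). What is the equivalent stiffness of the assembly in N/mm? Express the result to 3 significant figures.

k_A = Gd⁴/(8D³N_a) = (78.6×10³)(3.5⁴)/(8·47.0³·13) = 1.0924 N/mm
k_B = Gd⁴/(8D³N_a) = (76.2×10³)(5.7⁴)/(8·77.0³·16) = 1.3765 N/mm
Parallel: k_eq = 1.0924 + 1.3765 + 4.9 = 7.3689 N/mm

7.37 N/mm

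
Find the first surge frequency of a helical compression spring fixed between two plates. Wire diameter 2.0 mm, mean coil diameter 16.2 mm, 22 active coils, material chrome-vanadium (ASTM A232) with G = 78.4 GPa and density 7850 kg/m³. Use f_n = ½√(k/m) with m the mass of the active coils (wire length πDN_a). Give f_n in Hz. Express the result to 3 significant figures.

123 Hz

k = Gd⁴/(8D³N_a) = (78.4×10³)(2.0⁴)/(8·16.2³·22) = 1.6764 N/mm = 1676.4 N/m
Wire length L = πDN_a = π·16.2·22 = 1119.7 mm
m = ρ·(πd²/4)·L = 7850 × 3.1416×10⁻⁶ m² × 1.1197 m = 0.027613 kg
f_n = ½√(k/m) = 0.5·√(1676.4/0.027613) = 0.5·√(60712) = 123.2 Hz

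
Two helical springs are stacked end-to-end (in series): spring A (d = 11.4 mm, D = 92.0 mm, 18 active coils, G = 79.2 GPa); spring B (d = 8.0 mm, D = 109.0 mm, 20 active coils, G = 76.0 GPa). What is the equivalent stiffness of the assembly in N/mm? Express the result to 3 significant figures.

k_A = Gd⁴/(8D³N_a) = (79.2×10³)(11.4⁴)/(8·92.0³·18) = 11.929 N/mm
k_B = Gd⁴/(8D³N_a) = (76.0×10³)(8.0⁴)/(8·109.0³·20) = 1.5024 N/mm
Series: 1/k_eq = 1/11.929 + 1/1.5024 = 0.74945; k_eq = 1.3343 N/mm

1.33 N/mm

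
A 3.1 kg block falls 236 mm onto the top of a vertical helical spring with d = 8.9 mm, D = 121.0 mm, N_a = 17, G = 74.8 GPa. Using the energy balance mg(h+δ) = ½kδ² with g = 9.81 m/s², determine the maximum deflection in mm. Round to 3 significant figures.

103 mm

k = Gd⁴/(8D³N_a) = (74.8×10³)(8.9⁴)/(8·121.0³·17) = 1.9479 N/mm
W = mg = 3.1 × 9.81 = 30.411 N
½kδ² − Wδ − Wh = 0 → δ = (W + √(W² + 2kWh))/k
δ = (30.411 + √(924.83 + 27960.1))/1.9479 = (30.411 + 169.96)/1.9479 = 102.86 mm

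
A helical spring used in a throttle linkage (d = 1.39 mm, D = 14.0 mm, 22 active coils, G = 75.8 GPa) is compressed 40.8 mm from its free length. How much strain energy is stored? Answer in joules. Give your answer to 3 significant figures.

k = Gd⁴/(8D³N_a) = (75.8×10³)(1.39⁴)/(8·14.0³·22) = 0.58591 N/mm
U = ½kδ² = 0.5 × 0.58591 × 40.8² = 487.67 N·mm = 0.48767 J

0.488 J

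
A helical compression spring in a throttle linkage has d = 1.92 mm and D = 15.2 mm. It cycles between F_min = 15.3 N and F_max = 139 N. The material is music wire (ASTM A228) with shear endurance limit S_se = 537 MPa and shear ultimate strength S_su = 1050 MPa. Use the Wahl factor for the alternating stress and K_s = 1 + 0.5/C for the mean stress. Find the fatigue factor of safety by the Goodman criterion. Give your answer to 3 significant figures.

0.852

C = D/d = 15.2/1.92 = 7.9167; K_W = (4C−1)/(4C−4)+0.615/C = 1.1861; K_s = 1+0.5/C = 1.0632
F_a = (F_max−F_min)/2 = 61.85 N; F_m = (F_max+F_min)/2 = 77.15 N
τ_a = K_W·8F_aD/(πd³) = 1.1861 × 338.24 = 401.19 MPa
τ_m = K_s·8F_mD/(πd³) = 1.0632 × 421.91 = 448.55 MPa
Goodman: 1/n_f = τ_a/S_se + τ_m/S_su = 401.19/537 + 448.55/1050 = 0.74709 + 0.42719 = 1.1743
n_f = 1/1.1743 = 0.8516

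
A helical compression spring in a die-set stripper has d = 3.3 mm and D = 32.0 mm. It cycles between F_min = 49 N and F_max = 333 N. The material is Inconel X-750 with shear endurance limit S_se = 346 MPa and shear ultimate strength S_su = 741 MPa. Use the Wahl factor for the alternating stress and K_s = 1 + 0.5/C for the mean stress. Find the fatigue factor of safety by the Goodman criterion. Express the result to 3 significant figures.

C = D/d = 32.0/3.3 = 9.6970; K_W = (4C−1)/(4C−4)+0.615/C = 1.1497; K_s = 1+0.5/C = 1.0516
F_a = (F_max−F_min)/2 = 142 N; F_m = (F_max+F_min)/2 = 191 N
τ_a = K_W·8F_aD/(πd³) = 1.1497 × 321.99 = 370.17 MPa
τ_m = K_s·8F_mD/(πd³) = 1.0516 × 433.09 = 455.42 MPa
Goodman: 1/n_f = τ_a/S_se + τ_m/S_su = 370.17/346 + 455.42/741 = 1.06987 + 0.61461 = 1.6845
n_f = 1/1.6845 = 0.5937

0.594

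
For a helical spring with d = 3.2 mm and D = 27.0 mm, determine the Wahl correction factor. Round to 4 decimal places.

C = D/d = 27.0/3.2 = 8.4375
K_W = (4C−1)/(4C−4) + 0.615/C = 32.750/29.750 + 0.0729 = 1.1737

1.1737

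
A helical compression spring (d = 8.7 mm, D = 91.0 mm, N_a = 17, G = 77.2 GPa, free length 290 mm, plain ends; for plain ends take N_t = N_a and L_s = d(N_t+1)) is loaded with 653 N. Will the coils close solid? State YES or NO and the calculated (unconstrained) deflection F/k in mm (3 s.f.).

YES, δ = 151 mm

k = Gd⁴/(8D³N_a) = (77.2×10³)(8.7⁴)/(8·91.0³·17) = 4.3155 N/mm
N_t = 17; L_s = 8.7·18 = 156.6 mm; δ_solid = L₀ − L_s = 290 − 156.6 = 133.4 mm
δ = F/k = 653/4.3155 = 151.31 mm
δ ≥ δ_solid → spring goes solid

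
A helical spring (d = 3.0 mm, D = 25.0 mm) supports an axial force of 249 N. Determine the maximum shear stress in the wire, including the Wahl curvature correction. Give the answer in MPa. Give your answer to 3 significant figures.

Spring index C = D/d = 25.0/3.0 = 8.3333
K_W = (4C−1)/(4C−4) + 0.615/C = 32.333/29.333 + 0.0738 = 1.1761
τ₀ = 8FD/(πd³) = 8·249·25.0/(π·3.0³) = 49800/84.823 = 587.1 MPa
τ_max = K·τ₀ = 1.1761 × 587.1 = 690.48 MPa

690 MPa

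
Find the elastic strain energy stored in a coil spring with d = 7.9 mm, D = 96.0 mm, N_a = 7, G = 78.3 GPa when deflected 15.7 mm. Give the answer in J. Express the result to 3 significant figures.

0.759 J

k = Gd⁴/(8D³N_a) = (78.3×10³)(7.9⁴)/(8·96.0³·7) = 6.1556 N/mm
U = ½kδ² = 0.5 × 6.1556 × 15.7² = 758.64 N·mm = 0.75864 J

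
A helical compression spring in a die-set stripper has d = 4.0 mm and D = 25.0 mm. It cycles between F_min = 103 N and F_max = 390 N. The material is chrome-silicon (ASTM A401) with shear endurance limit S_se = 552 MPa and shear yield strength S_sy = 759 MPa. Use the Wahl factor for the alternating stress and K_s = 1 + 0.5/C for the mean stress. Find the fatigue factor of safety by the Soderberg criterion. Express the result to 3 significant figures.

1.49

C = D/d = 25.0/4.0 = 6.2500; K_W = (4C−1)/(4C−4)+0.615/C = 1.2413; K_s = 1+0.5/C = 1.0800
F_a = (F_max−F_min)/2 = 143.5 N; F_m = (F_max+F_min)/2 = 246.5 N
τ_a = K_W·8F_aD/(πd³) = 1.2413 × 142.74 = 177.18 MPa
τ_m = K_s·8F_mD/(πd³) = 1.0800 × 245.2 = 264.81 MPa
Soderberg: 1/n_f = τ_a/S_se + τ_m/S_sy = 177.18/552 + 264.81/759 = 0.32098 + 0.34890 = 0.66988
n_f = 1/0.66988 = 1.493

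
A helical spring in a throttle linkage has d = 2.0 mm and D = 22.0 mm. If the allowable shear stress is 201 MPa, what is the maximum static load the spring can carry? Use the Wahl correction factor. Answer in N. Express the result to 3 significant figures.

25.4 N

C = D/d = 22.0/2.0 = 11.0000
K_W = (4C−1)/(4C−4) + 0.615/C = 43.000/40.000 + 0.0559 = 1.1309
τ_max = K·8FD/(πd³) → F_max = τ_allow·πd³/(8DK)
F_max = 201·π·2.0³/(8·22.0·1.1309) = 5051.7/199.04 = 25.38 N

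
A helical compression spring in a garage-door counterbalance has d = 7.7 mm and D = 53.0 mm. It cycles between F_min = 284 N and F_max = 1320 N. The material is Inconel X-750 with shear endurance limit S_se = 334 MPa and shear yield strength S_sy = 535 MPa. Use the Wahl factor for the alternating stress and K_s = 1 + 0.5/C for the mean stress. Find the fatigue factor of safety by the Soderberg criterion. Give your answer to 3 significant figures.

C = D/d = 53.0/7.7 = 6.8831; K_W = (4C−1)/(4C−4)+0.615/C = 1.2168; K_s = 1+0.5/C = 1.0726
F_a = (F_max−F_min)/2 = 518 N; F_m = (F_max+F_min)/2 = 802 N
τ_a = K_W·8F_aD/(πd³) = 1.2168 × 153.13 = 186.34 MPa
τ_m = K_s·8F_mD/(πd³) = 1.0726 × 237.09 = 254.32 MPa
Soderberg: 1/n_f = τ_a/S_se + τ_m/S_sy = 186.34/334 + 254.32/535 = 0.55790 + 0.47536 = 1.0333
n_f = 1/1.0333 = 0.9678

0.968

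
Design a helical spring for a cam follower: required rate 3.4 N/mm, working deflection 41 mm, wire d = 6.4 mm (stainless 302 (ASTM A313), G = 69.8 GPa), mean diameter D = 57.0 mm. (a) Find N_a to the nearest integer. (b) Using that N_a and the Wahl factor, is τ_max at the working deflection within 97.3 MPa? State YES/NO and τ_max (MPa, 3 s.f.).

N_a = Gd⁴/(8D³k) = (69.8×10³)(6.4⁴)/(8·57.0³·3.4) = 23.25 → N_a = 23
Actual rate k = Gd⁴/(8D³·23) = 3.4366 N/mm
Working load F = kδ = 3.4366·41 = 140.9 N
C = 57.0/6.4 = 8.9062; K_W = (4C−1)/(4C−4)+0.615/C = 1.1639
τ_max = K_W·8FD/(πd³) = 1.1639·78.017 = 90.806 MPa
τ_max ≤ 97.3 MPa → acceptable

(a) 23 coils; (b) YES, τ_max = 90.8 MPa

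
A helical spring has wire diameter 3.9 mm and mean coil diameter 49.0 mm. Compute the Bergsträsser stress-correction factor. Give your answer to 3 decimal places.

1.106

C = D/d = 49.0/3.9 = 12.5641
K_B = (4C+2)/(4C−3) = 52.256/47.256 = 1.1058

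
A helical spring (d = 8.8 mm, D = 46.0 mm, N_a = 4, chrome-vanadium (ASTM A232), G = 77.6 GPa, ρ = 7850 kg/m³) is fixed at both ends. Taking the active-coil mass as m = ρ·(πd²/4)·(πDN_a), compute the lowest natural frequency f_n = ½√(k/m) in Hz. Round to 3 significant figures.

k = Gd⁴/(8D³N_a) = (77.6×10³)(8.8⁴)/(8·46.0³·4) = 149.41 N/mm = 1.4941e+05 N/m
Wire length L = πDN_a = π·46.0·4 = 578.05 mm
m = ρ·(πd²/4)·L = 7850 × 60.821×10⁻⁶ m² × 0.57805 m = 0.27599 kg
f_n = ½√(k/m) = 0.5·√(1.4941e+05/0.27599) = 0.5·√(5.4135e+05) = 367.88 Hz

368 Hz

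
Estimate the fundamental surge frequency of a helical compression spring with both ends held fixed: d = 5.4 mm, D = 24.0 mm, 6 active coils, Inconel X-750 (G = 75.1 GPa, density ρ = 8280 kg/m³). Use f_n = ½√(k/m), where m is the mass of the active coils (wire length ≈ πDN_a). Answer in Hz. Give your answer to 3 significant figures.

k = Gd⁴/(8D³N_a) = (75.1×10³)(5.4⁴)/(8·24.0³·6) = 96.237 N/mm = 96237 N/m
Wire length L = πDN_a = π·24.0·6 = 452.39 mm
m = ρ·(πd²/4)·L = 8280 × 22.902×10⁻⁶ m² × 0.45239 m = 0.085787 kg
f_n = ½√(k/m) = 0.5·√(96237/0.085787) = 0.5·√(1.1218e+06) = 529.58 Hz

530 Hz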